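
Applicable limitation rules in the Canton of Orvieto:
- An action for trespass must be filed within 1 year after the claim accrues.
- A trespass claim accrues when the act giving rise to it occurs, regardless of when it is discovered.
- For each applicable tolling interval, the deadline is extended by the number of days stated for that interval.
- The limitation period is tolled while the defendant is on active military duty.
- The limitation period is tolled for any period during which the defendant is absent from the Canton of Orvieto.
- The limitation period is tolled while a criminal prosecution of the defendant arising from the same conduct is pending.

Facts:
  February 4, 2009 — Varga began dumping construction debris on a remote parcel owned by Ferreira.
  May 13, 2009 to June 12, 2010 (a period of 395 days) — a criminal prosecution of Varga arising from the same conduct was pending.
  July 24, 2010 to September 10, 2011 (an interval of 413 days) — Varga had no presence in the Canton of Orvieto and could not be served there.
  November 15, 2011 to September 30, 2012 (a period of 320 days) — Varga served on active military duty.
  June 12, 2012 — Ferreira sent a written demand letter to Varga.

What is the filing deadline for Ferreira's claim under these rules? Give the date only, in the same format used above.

March 8, 2013

The limitation period began to run on February 4, 2009.
Adding the 1 year base period to February 4, 2009 gives a deadline of February 4, 2010, before any tolling.
The pending criminal prosecution from May 13, 2009 to June 12, 2010 tolled the period for 395 days, extending the deadline to March 6, 2011.
Because the defendant's absence from the jurisdiction ran from July 24, 2010 to September 10, 2011, the deadline is extended by 413 days to April 22, 2012.
The defendant's active military service from November 15, 2011 to September 30, 2012 tolled the period for 320 days, extending the deadline to March 8, 2013.
None of the other events listed affects the running of the period under the stated rules.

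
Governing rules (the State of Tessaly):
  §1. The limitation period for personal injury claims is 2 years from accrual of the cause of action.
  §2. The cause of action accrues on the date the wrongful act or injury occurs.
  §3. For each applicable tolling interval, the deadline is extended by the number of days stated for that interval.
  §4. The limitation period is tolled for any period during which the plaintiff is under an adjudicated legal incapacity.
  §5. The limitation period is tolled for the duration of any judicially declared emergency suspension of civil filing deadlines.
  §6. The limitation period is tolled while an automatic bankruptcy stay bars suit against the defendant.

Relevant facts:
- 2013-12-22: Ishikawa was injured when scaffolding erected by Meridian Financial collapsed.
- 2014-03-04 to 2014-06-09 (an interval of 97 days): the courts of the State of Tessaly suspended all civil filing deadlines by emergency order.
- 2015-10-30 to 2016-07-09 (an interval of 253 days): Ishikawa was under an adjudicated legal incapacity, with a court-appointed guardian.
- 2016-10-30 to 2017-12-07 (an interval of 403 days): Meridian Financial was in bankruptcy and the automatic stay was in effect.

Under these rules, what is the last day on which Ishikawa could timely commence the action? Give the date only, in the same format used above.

2018-01-13

The cause of action accrued on 2013-12-22, the date of the act.
The untolled deadline — 2 years after 2013-12-22 — is 2015-12-22.
The period was tolled for 97 days by the emergency suspension of filing deadlines (2014-03-04 to 2014-06-09), pushing the deadline to 2016-03-28.
Because the plaintiff's legal incapacity ran from 2015-10-30 to 2016-07-09, the deadline is extended by 253 days to 2016-12-06.
Because the automatic bankruptcy stay ran from 2016-10-30 to 2017-12-07, the deadline is extended by 403 days to 2018-01-13.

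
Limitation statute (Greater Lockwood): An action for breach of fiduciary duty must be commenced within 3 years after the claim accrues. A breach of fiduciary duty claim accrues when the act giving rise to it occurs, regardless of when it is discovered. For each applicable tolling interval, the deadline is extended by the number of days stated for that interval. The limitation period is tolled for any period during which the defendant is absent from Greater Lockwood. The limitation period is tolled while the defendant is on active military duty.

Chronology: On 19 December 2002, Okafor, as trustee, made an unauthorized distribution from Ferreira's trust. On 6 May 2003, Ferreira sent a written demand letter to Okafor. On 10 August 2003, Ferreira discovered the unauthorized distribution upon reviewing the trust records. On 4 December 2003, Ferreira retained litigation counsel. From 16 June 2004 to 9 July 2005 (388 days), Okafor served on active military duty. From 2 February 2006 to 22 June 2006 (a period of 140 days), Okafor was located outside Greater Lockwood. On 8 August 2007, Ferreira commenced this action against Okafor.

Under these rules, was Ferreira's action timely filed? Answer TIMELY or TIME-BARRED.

TIME-BARRED

Because the rule ties accrual to occurrence, the claim accrued on 19 December 2002, not on the 10 August 2003 discovery date.
The untolled deadline — 3 years after 19 December 2002 — is 19 December 2005.
The defendant's active military service from 16 June 2004 to 9 July 2005 tolled the period for 388 days, extending the deadline to 11 January 2007.
The defendant's absence from the jurisdiction from 2 February 2006 to 22 June 2006 tolled the period for 140 days, extending the deadline to 31 May 2007.
None of the other events listed affects the running of the period under the stated rules.
Filing on 8 August 2007 missed the 31 May 2007 deadline — the action is time-barred.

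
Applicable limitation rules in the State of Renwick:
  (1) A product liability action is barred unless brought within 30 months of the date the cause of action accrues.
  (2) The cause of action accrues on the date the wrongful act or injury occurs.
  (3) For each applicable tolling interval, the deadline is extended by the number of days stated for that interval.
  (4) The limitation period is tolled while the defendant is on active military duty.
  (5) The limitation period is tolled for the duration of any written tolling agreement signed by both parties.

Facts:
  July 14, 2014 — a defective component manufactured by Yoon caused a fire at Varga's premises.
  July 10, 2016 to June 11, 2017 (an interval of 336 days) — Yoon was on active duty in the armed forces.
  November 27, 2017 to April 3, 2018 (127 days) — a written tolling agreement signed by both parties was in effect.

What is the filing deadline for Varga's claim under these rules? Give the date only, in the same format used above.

The claim accrued on July 14, 2014, when the wrongful act occurred.
Adding the 30 months base period to July 14, 2014 gives a deadline of January 14, 2017, before any tolling.
The defendant's active military service from July 10, 2016 to June 11, 2017 tolled the period for 336 days, extending the deadline to December 16, 2017.
Because the written tolling agreement ran from November 27, 2017 to April 3, 2018, the deadline is extended by 127 days to April 22, 2018.

April 22, 2018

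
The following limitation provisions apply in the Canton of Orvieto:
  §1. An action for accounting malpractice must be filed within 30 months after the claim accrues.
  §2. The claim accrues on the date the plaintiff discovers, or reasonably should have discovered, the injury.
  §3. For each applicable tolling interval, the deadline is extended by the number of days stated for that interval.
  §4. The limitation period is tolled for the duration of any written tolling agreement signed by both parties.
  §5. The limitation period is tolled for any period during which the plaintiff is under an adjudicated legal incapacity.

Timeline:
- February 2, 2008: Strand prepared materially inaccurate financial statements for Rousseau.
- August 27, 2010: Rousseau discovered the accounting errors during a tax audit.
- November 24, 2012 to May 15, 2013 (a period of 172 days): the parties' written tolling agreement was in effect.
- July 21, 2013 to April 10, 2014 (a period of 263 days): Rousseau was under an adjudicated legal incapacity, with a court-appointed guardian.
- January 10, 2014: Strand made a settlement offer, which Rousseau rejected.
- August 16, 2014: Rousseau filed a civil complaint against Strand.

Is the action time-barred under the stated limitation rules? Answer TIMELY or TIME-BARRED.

TIME-BARRED

The claim did not accrue until Rousseau discovered the injury on August 27, 2010; the February 2, 2008 act date does not start the clock under the stated rule.
30 months from August 27, 2010 is February 27, 2013.
The written tolling agreement from November 24, 2012 to May 15, 2013 tolled the period for 172 days, extending the deadline to August 18, 2013.
The period was tolled for 263 days by the plaintiff's legal incapacity (July 21, 2013 to April 10, 2014), pushing the deadline to May 8, 2014.
The other events in the timeline have no effect on the limitation period under the stated rules.
Rousseau filed on August 16, 2014, after the May 8, 2014 deadline, so the action is time-barred.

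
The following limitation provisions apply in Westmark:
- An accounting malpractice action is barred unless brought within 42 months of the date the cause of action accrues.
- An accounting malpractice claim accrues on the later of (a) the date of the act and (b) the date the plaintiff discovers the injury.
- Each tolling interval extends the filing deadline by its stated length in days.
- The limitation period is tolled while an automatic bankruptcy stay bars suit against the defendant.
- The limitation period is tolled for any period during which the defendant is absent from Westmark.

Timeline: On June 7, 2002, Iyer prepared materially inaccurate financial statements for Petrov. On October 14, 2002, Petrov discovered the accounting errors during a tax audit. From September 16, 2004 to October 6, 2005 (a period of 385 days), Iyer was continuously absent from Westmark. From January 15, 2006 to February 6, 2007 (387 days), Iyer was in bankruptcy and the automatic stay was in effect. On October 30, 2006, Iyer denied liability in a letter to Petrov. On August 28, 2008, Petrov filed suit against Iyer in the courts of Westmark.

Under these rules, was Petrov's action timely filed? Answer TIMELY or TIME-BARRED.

Taking the later of the act (June 7, 2002) and discovery (October 14, 2002), the claim accrued on October 14, 2002.
The untolled deadline — 42 months after October 14, 2002 — is April 14, 2006.
Because the defendant's absence from the jurisdiction ran from September 16, 2004 to October 6, 2005, the deadline is extended by 385 days to May 4, 2007.
The period was tolled for 387 days by the automatic bankruptcy stay (January 15, 2006 to February 6, 2007), pushing the deadline to May 25, 2008.
Nothing else in the chronology tolls or restarts the period.
Filing on August 28, 2008 missed the May 25, 2008 deadline — the action is time-barred.

TIME-BARRED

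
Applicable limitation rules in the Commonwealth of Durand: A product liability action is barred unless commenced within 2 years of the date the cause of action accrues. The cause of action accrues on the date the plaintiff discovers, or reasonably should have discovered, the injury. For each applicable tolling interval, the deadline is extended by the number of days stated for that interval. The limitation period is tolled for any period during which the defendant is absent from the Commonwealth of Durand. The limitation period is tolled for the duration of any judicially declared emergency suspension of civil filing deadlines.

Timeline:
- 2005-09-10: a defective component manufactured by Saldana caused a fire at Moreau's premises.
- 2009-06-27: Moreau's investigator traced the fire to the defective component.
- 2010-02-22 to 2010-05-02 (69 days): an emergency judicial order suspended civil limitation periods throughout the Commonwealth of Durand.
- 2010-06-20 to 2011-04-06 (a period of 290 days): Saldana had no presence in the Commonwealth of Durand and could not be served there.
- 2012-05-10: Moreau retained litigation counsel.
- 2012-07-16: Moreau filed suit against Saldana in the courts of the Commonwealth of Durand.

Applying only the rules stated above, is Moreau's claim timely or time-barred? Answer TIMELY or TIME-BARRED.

TIME-BARRED

Accrual is tied to discovery, so the period began on 2009-06-27 rather than on 2005-09-10 when the act occurred.
The untolled deadline — 2 years after 2009-06-27 — is 2011-06-27.
The period was tolled for 69 days by the emergency suspension of filing deadlines (2010-02-22 to 2010-05-02), pushing the deadline to 2011-09-04.
The period was tolled for 290 days by the defendant's absence from the jurisdiction (2010-06-20 to 2011-04-06), pushing the deadline to 2012-06-20.
The other events in the timeline have no effect on the limitation period under the stated rules.
The 2012-07-16 filing falls after the 2012-06-20 deadline; the claim is time-barred.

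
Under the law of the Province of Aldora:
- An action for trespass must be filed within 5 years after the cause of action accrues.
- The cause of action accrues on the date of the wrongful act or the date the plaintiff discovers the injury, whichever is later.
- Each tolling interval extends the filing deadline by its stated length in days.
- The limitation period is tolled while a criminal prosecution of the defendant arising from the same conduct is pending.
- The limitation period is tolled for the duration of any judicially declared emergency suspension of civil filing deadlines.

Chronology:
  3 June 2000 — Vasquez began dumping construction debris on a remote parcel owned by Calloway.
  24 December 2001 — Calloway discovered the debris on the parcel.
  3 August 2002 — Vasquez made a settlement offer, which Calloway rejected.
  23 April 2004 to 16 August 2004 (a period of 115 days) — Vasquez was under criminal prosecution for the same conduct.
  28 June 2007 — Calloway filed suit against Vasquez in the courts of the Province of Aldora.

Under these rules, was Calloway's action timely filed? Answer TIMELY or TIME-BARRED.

Because discovery on 24 December 2001 post-dates the 3 June 2000 act, accrual under the later-of rule falls on 24 December 2001.
5 years from 24 December 2001 is 24 December 2006.
Because the pending criminal prosecution ran from 23 April 2004 to 16 August 2004, the deadline is extended by 115 days to 18 April 2007.
None of the other events listed affects the running of the period under the stated rules.
Calloway filed on 28 June 2007, after the 18 April 2007 deadline, so the action is time-barred.

TIME-BARRED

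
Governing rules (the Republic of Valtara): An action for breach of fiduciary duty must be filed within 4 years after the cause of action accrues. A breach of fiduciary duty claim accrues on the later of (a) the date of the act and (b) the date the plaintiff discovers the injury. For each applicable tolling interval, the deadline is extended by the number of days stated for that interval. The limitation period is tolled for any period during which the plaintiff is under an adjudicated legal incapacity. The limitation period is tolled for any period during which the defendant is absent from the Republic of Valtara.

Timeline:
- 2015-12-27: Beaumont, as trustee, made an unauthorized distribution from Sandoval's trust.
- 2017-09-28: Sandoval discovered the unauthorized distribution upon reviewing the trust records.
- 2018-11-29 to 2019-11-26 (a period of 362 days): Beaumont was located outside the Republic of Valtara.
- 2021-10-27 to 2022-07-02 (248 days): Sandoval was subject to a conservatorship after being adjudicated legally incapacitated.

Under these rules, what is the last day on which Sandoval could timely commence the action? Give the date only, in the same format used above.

2023-05-31

Taking the later of the act (2015-12-27) and discovery (2017-09-28), the claim accrued on 2017-09-28.
4 years from 2017-09-28 is 2021-09-28.
Because the defendant's absence from the jurisdiction ran from 2018-11-29 to 2019-11-26, the deadline is extended by 362 days to 2022-09-25.
The period was tolled for 248 days by the plaintiff's legal incapacity (2021-10-27 to 2022-07-02), pushing the deadline to 2023-05-31.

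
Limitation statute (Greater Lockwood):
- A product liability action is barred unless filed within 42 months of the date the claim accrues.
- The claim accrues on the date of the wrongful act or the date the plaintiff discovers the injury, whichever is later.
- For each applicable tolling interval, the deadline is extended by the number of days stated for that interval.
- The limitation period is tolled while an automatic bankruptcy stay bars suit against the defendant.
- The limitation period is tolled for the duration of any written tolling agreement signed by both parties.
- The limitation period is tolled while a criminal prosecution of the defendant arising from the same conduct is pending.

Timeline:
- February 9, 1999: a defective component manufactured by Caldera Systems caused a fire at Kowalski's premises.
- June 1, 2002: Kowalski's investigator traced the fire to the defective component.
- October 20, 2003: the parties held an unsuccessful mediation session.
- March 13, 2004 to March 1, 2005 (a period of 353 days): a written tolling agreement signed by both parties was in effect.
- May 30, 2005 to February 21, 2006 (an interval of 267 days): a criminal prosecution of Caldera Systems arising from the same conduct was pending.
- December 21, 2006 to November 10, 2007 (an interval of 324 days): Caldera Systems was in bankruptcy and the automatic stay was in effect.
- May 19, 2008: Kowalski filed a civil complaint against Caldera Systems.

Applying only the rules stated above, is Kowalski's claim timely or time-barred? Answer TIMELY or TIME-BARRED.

TIMELY

The claim accrued on June 1, 2002 — the later of the February 9, 1999 act and the June 1, 2002 discovery.
42 months from June 1, 2002 is December 1, 2005.
The written tolling agreement from March 13, 2004 to March 1, 2005 tolled the period for 353 days, extending the deadline to November 19, 2006.
The period was tolled for 267 days by the pending criminal prosecution (May 30, 2005 to February 21, 2006), pushing the deadline to August 13, 2007.
Because the automatic bankruptcy stay ran from December 21, 2006 to November 10, 2007, the deadline is extended by 324 days to July 2, 2008.
Nothing else in the chronology tolls or restarts the period.
The May 19, 2008 filing precedes the July 2, 2008 deadline; the claim is timely.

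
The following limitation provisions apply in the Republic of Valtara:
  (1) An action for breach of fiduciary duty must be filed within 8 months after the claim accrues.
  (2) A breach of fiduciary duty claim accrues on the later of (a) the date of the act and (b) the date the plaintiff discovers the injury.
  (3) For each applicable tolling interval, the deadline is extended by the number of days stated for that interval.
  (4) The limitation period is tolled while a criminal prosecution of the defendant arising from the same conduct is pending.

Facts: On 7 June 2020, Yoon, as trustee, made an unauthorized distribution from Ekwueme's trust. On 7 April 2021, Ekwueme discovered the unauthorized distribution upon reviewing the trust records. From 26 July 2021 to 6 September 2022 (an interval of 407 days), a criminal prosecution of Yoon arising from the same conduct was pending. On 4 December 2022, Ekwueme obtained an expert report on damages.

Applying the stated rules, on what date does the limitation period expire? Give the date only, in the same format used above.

The claim accrued on 7 April 2021 — the later of the 7 June 2020 act and the 7 April 2021 discovery.
8 months from 7 April 2021 is 7 December 2021.
The pending criminal prosecution from 26 July 2021 to 6 September 2022 tolled the period for 407 days, extending the deadline to 18 January 2023.
The other events in the timeline have no effect on the limitation period under the stated rules.

18 January 2023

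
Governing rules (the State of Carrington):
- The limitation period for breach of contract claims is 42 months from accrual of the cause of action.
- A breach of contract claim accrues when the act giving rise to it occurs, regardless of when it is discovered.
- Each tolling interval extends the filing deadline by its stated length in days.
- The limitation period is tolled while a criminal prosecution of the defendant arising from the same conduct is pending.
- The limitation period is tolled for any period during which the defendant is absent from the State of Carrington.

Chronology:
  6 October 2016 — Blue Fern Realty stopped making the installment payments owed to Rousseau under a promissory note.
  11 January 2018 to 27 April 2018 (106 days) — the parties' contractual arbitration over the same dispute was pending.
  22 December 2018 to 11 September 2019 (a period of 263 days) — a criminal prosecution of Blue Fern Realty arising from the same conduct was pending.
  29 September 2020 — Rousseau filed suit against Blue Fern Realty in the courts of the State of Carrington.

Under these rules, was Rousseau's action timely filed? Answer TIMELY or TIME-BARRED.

TIMELY

The limitation period began to run on 6 October 2016.
The untolled deadline — 42 months after 6 October 2016 — is 6 April 2020.
The pending criminal prosecution from 22 December 2018 to 11 September 2019 tolled the period for 263 days, extending the deadline to 25 December 2020.
Although a pending arbitration ran from 11 January 2018 to 27 April 2018, the stated rules do not make that a tolling event, so it is disregarded.
Rousseau filed on 29 September 2020, before the 25 December 2020 deadline, so the action is timely.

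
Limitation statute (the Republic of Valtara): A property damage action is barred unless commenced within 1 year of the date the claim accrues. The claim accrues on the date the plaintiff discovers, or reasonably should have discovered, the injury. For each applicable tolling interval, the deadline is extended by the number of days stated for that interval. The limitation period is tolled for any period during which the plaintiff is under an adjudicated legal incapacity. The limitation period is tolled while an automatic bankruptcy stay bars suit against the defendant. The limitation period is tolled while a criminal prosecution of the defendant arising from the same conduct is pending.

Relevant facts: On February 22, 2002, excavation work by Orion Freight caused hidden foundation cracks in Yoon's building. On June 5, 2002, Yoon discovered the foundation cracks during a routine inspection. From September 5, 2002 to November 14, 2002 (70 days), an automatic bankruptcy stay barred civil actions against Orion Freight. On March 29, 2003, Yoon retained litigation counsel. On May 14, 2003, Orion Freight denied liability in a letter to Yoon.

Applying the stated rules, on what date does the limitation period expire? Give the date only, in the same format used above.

Accrual is tied to discovery, so the period began on June 5, 2002 rather than on February 22, 2002 when the act occurred.
1 year from June 5, 2002 is June 5, 2003.
The period was tolled for 70 days by the automatic bankruptcy stay (September 5, 2002 to November 14, 2002), pushing the deadline to August 14, 2003.
None of the other events listed affects the running of the period under the stated rules.

August 14, 2003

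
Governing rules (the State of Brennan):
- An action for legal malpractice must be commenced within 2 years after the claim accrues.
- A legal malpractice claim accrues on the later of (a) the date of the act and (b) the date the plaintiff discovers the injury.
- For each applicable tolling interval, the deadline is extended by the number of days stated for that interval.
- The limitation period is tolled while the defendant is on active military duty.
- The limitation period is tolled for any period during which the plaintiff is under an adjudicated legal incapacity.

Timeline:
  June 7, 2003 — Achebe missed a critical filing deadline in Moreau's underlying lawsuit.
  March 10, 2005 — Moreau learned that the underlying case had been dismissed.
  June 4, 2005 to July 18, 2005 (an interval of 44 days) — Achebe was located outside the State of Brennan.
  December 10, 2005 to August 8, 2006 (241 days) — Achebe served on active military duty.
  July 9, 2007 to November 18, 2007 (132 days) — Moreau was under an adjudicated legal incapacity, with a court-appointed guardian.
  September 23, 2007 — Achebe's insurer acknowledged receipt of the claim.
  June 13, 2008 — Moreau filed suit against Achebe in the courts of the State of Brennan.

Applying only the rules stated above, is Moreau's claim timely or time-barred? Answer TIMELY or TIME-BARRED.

TIME-BARRED

Taking the later of the act (June 7, 2003) and discovery (March 10, 2005), the claim accrued on March 10, 2005.
The untolled deadline — 2 years after March 10, 2005 — is March 10, 2007.
The defendant's active military service from December 10, 2005 to August 8, 2006 tolled the period for 241 days, extending the deadline to November 6, 2007.
The plaintiff's legal incapacity from July 9, 2007 to November 18, 2007 tolled the period for 132 days, extending the deadline to March 17, 2008.
Although the defendant's absence ran from June 4, 2005 to July 18, 2005, the stated rules do not make that a tolling event, so it is disregarded.
None of the other events listed affects the running of the period under the stated rules.
The June 13, 2008 filing falls after the March 17, 2008 deadline; the claim is time-barred.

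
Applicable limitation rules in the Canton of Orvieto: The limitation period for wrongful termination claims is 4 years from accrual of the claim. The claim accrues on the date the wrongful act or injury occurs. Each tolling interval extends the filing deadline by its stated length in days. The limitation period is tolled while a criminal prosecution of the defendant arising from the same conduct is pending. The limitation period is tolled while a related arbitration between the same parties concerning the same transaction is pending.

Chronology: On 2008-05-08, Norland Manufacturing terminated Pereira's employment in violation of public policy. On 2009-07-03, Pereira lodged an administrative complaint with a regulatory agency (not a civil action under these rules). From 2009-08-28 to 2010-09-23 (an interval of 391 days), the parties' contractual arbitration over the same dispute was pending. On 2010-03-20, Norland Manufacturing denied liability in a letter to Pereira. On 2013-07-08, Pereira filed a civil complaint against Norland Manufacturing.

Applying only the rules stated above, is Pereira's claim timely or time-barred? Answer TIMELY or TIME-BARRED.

TIME-BARRED

The claim accrued on 2008-05-08, the date of the act.
Adding the 4 years base period to 2008-05-08 gives a deadline of 2012-05-08, before any tolling.
The period was tolled for 391 days by the pending related arbitration (2009-08-28 to 2010-09-23), pushing the deadline to 2013-06-03.
Nothing else in the chronology tolls or restarts the period.
Filing on 2013-07-08 missed the 2013-06-03 deadline — the action is time-barred.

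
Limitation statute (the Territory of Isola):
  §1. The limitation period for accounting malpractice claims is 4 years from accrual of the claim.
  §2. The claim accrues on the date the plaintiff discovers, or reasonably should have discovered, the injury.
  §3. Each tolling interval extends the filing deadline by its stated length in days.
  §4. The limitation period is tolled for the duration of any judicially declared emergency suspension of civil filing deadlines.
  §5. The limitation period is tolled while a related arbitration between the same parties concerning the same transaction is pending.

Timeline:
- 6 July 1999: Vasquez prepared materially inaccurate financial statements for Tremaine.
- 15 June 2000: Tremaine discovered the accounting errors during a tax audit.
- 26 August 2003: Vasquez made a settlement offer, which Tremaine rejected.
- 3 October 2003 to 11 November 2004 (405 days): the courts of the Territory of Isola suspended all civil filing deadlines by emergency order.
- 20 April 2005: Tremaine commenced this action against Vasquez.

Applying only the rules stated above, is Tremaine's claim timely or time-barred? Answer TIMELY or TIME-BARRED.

The claim did not accrue until Tremaine discovered the injury on 15 June 2000; the 6 July 1999 act date does not start the clock under the stated rule.
4 years from 15 June 2000 is 15 June 2004.
The emergency suspension of filing deadlines from 3 October 2003 to 11 November 2004 tolled the period for 405 days, extending the deadline to 25 July 2005.
Nothing else in the chronology tolls or restarts the period.
Filing on 20 April 2005 beat the 25 July 2005 deadline — the action is timely.

TIMELY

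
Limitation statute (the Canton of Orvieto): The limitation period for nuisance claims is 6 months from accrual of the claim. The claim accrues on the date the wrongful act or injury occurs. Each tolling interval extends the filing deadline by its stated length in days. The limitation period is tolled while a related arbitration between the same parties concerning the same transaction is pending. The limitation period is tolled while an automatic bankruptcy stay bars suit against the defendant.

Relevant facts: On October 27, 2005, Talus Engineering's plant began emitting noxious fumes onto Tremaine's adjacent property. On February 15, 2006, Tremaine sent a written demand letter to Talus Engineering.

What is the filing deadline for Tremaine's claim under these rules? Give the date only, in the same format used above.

April 27, 2006

The claim accrued on October 27, 2005, the date of the act.
6 months from October 27, 2005 is April 27, 2006.
None of the other events listed affects the running of the period under the stated rules.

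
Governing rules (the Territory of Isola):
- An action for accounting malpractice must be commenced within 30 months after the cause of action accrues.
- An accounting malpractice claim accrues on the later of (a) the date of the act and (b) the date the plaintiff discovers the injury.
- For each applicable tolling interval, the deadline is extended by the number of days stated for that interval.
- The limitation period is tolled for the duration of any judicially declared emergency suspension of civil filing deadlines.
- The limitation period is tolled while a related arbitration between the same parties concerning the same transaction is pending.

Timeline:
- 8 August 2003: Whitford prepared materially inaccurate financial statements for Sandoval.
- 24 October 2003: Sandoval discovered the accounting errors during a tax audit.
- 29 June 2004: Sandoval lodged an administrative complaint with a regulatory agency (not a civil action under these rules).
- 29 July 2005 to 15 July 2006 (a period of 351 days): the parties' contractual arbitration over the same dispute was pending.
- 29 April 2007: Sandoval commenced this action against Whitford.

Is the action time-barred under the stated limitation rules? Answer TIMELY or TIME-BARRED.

TIME-BARRED

Taking the later of the act (8 August 2003) and discovery (24 October 2003), the claim accrued on 24 October 2003.
The untolled deadline — 30 months after 24 October 2003 — is 24 April 2006.
Because the pending related arbitration ran from 29 July 2005 to 15 July 2006, the deadline is extended by 351 days to 10 April 2007.
The other events in the timeline have no effect on the limitation period under the stated rules.
Filing on 29 April 2007 missed the 10 April 2007 deadline — the action is time-barred.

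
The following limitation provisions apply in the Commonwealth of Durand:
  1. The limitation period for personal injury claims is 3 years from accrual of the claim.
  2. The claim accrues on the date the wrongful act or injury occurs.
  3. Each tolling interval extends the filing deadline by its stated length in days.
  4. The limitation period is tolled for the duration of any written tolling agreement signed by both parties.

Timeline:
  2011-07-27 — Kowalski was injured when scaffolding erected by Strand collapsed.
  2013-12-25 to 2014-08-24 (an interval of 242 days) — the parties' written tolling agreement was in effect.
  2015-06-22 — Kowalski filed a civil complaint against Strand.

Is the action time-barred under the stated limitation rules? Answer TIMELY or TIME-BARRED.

The claim accrued on 2011-07-27, when the wrongful act occurred.
Adding the 3 years base period to 2011-07-27 gives a deadline of 2014-07-27, before any tolling.
The written tolling agreement from 2013-12-25 to 2014-08-24 tolled the period for 242 days, extending the deadline to 2015-03-26.
Kowalski filed on 2015-06-22, after the 2015-03-26 deadline, so the action is time-barred.

TIME-BARRED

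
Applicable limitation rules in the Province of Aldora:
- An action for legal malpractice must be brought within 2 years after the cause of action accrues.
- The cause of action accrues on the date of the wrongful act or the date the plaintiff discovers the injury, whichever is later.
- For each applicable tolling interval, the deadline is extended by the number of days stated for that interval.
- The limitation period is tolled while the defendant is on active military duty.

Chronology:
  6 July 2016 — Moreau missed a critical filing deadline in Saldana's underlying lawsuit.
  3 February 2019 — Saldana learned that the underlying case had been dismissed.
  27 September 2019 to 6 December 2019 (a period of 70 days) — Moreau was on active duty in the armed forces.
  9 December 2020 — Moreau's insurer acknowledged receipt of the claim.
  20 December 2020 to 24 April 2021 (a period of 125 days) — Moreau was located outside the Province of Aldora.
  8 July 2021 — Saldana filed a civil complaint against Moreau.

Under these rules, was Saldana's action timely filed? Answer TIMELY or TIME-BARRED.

Because discovery on 3 February 2019 post-dates the 6 July 2016 act, accrual under the later-of rule falls on 3 February 2019.
Adding the 2 years base period to 3 February 2019 gives a deadline of 3 February 2021, before any tolling.
The defendant's active military service from 27 September 2019 to 6 December 2019 tolled the period for 70 days, extending the deadline to 14 April 2021.
Although the defendant's absence ran from 20 December 2020 to 24 April 2021, the stated rules do not make that a tolling event, so it is disregarded.
The other events in the timeline have no effect on the limitation period under the stated rules.
Filing on 8 July 2021 missed the 14 April 2021 deadline — the action is time-barred.

TIME-BARRED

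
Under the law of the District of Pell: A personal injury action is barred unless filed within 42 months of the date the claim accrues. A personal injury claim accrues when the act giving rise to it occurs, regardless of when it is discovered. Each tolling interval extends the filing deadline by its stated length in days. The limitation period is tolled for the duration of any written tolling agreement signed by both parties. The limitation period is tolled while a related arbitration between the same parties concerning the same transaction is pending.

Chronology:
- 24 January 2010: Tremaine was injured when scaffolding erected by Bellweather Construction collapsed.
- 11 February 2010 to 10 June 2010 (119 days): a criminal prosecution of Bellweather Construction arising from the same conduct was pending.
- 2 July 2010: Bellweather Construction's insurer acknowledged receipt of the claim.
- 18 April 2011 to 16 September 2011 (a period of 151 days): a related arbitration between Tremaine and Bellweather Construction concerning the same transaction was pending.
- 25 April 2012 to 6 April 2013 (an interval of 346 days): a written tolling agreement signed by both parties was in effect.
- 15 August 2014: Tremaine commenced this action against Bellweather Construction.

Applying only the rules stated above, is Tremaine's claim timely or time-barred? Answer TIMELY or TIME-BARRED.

TIMELY

The limitation period began to run on 24 January 2010.
The untolled deadline — 42 months after 24 January 2010 — is 24 July 2013.
Because the pending related arbitration ran from 18 April 2011 to 16 September 2011, the deadline is extended by 151 days to 22 December 2013.
Because the written tolling agreement ran from 25 April 2012 to 6 April 2013, the deadline is extended by 346 days to 3 December 2014.
Although a criminal prosecution ran from 11 February 2010 to 10 June 2010, the stated rules do not make that a tolling event, so it is disregarded.
Nothing else in the chronology tolls or restarts the period.
Tremaine filed on 15 August 2014, before the 3 December 2014 deadline, so the action is timely.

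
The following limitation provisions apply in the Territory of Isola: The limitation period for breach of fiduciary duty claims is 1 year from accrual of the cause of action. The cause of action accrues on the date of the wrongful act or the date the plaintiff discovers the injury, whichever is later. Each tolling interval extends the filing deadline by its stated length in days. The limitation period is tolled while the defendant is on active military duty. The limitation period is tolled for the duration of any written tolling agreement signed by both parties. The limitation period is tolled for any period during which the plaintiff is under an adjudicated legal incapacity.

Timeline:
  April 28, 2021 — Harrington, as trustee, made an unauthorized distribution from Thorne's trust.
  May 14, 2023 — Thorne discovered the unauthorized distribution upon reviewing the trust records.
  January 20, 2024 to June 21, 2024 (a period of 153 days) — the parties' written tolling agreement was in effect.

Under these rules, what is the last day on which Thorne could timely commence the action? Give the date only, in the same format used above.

October 14, 2024

Taking the later of the act (April 28, 2021) and discovery (May 14, 2023), the claim accrued on May 14, 2023.
Adding the 1 year base period to May 14, 2023 gives a deadline of May 14, 2024, before any tolling.
The period was tolled for 153 days by the written tolling agreement (January 20, 2024 to June 21, 2024), pushing the deadline to October 14, 2024.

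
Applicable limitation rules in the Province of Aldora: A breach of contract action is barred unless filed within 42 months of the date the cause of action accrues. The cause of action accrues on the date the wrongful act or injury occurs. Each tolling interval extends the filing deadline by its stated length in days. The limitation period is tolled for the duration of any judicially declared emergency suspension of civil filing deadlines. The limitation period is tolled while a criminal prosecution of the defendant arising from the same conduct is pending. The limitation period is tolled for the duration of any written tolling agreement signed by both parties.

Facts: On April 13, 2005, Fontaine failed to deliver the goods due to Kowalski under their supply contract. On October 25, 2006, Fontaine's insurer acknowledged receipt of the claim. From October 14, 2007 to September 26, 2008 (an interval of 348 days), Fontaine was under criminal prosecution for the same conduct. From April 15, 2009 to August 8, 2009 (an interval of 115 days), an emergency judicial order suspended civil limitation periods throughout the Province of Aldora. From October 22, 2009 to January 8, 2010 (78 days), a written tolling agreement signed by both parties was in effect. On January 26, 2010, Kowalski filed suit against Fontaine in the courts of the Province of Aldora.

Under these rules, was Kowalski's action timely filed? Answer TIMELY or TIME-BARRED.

The limitation period began to run on April 13, 2005.
The untolled deadline — 42 months after April 13, 2005 — is October 13, 2008.
The pending criminal prosecution from October 14, 2007 to September 26, 2008 tolled the period for 348 days, extending the deadline to September 26, 2009.
The emergency suspension of filing deadlines from April 15, 2009 to August 8, 2009 tolled the period for 115 days, extending the deadline to January 19, 2010.
The written tolling agreement from October 22, 2009 to January 8, 2010 tolled the period for 78 days, extending the deadline to April 7, 2010.
The other events in the timeline have no effect on the limitation period under the stated rules.
Filing on January 26, 2010 beat the April 7, 2010 deadline — the action is timely.

TIMELY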